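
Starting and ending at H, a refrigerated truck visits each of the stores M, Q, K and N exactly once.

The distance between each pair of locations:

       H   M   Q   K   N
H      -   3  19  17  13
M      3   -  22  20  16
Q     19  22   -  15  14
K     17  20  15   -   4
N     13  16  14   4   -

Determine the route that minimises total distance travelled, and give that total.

There are 12 distinct closed tours to check (reversals are equivalent).
H - M - Q - K - N - H: 3+22+15+4+13 = 57
H - M - Q - N - K - H: 3+22+14+4+17 = 60
H - M - K - Q - N - H: 3+20+15+14+13 = 65
H - M - K - N - Q - H: 3+20+4+14+19 = 60
H - M - N - Q - K - H: 3+16+14+15+17 = 65
H - M - N - K - Q - H: 3+16+4+15+19 = 57
H - Q - M - K - N - H: 19+22+20+4+13 = 78
H - Q - M - N - K - H: 19+22+16+4+17 = 78
H - Q - K - M - N - H: 19+15+20+16+13 = 83
H - Q - N - M - K - H: 19+14+16+20+17 = 86
H - K - M - Q - N - H: 17+20+22+14+13 = 86
H - K - Q - M - N - H: 17+15+22+16+13 = 83
The minimum is 57.
One optimal route: H → M → Q → K → N → H (or its reverse).

Shortest round trip = 57.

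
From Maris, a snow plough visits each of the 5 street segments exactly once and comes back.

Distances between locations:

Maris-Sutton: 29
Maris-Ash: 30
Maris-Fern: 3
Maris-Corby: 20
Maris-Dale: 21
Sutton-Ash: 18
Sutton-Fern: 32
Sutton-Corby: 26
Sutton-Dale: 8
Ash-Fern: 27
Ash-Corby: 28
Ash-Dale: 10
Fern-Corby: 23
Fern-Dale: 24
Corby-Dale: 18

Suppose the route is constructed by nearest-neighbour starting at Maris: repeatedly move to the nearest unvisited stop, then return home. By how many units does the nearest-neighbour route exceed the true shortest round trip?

The nearest-neighbour route is 6 longer than optimal.

Maris: Fern=3, Corby=20, Dale=21, Sutton=29, Ash=30 ⇒ Fern
Fern: Corby=23, Dale=24, Ash=27, Sutton=32 ⇒ Corby
Corby: Dale=18, Sutton=26, Ash=28 ⇒ Dale
Dale: Sutton=8, Ash=10 ⇒ Sutton
Sutton: Ash=18 ⇒ Ash
NN route Maris → Fern → Corby → Dale → Sutton → Ash → Maris costs 100.
Optimal: Maris → Fern → Ash → Sutton → Dale → Corby → Maris costs 94 (by enumerating all 60 distinct tours).
Excess = 100 − 94 = 6.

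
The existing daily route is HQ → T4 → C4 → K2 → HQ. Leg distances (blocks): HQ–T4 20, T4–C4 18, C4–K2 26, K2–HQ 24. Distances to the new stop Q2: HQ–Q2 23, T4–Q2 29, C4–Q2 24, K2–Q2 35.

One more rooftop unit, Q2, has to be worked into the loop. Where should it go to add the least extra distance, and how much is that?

Adding 32 blocks by placing Q2 on the HQ–T4 leg.

Insertion cost between consecutive stops i–j is d(i,Q2) + d(Q2,j) − d(i,j):
  between HQ and T4: 23 + 29 − 20 = 32
  between T4 and C4: 29 + 24 − 18 = 35
  between C4 and K2: 24 + 35 − 26 = 33
  between K2 and HQ: 35 + 23 − 24 = 34
Cheapest insertion is between HQ and T4, adding 32.
New total = 88 + 32 = 120.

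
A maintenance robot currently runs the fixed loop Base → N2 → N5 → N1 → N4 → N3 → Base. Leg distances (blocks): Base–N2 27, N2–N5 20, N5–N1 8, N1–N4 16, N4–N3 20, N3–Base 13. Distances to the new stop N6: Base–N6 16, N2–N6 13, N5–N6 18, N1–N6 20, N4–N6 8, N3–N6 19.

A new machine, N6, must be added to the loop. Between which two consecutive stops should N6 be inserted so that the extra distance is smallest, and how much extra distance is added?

Insertion cost between consecutive stops i–j is d(i,N6) + d(N6,j) − d(i,j):
  between Base and N2: 16 + 13 − 27 = 2
  between N2 and N5: 13 + 18 − 20 = 11
  between N5 and N1: 18 + 20 − 8 = 30
  between N1 and N4: 20 + 8 − 16 = 12
  between N4 and N3: 8 + 19 − 20 = 7
  between N3 and Base: 19 + 16 − 13 = 22
Cheapest insertion is between Base and N2, adding 2.
New total = 104 + 2 = 106.

+2 blocks — insert N6 between Base and N2.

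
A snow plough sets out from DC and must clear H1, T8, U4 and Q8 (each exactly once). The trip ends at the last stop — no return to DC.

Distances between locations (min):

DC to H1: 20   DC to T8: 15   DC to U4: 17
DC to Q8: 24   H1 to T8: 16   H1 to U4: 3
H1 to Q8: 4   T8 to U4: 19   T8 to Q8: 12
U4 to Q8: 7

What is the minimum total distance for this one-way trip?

There are 4! = 24 possible orderings.
DC→H1→T8→U4→Q8: 20+16+19+7 = 62
DC→H1→T8→Q8→U4: 20+16+12+7 = 55
DC→H1→U4→T8→Q8: 20+3+19+12 = 54
DC→H1→U4→Q8→T8: 20+3+7+12 = 42
DC→H1→Q8→T8→U4: 20+4+12+19 = 55
DC→H1→Q8→U4→T8: 20+4+7+19 = 50
DC→T8→H1→U4→Q8: 15+16+3+7 = 41
DC→T8→H1→Q8→U4: 15+16+4+7 = 42
DC→T8→U4→H1→Q8: 15+19+3+4 = 41
DC→T8→U4→Q8→H1: 15+19+7+4 = 45
DC→T8→Q8→H1→U4: 15+12+4+3 = 34
DC→T8→Q8→U4→H1: 15+12+7+3 = 37
DC→U4→H1→T8→Q8: 17+3+16+12 = 48
DC→U4→H1→Q8→T8: 17+3+4+12 = 36
… (10 more)
The minimum is 34.
One shortest path: DC → T8 → Q8 → H1 → U4.

Shortest open route: 34 min.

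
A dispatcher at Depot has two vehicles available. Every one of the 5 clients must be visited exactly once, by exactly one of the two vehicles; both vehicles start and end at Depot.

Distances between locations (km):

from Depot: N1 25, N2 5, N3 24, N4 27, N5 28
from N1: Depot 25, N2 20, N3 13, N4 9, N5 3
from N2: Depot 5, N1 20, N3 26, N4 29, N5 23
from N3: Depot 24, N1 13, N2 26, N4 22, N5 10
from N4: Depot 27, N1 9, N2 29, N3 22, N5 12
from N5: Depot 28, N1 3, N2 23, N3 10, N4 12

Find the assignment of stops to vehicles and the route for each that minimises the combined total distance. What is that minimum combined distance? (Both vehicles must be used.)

There are 2^4 − 1 = 15 ways to divide the 5 stops into two non-empty groups. For each, the best each vehicle can do is its own shortest tour through its group:
  {N1} + {N2, N3, N4, N5}: 50 + 80 = 130
  {N2} + {N1, N3, N4, N5}: 10 + 73 = 83
  {N1, N2} + {N3, N4, N5}: 50 + 73 = 123
  {N3} + {N1, N2, N4, N5}: 48 + 67 = 115
  {N1, N3} + {N2, N4, N5}: 62 + 67 = 129
  {N2, N3} + {N1, N4, N5}: 55 + 67 = 122
  … (15 splits in total)
Best: vehicle 1 Depot → N2 → Depot = 10; vehicle 2 Depot → N3 → N5 → N1 → N4 → Depot = 73; combined 83.

Minimum combined distance: 83 km.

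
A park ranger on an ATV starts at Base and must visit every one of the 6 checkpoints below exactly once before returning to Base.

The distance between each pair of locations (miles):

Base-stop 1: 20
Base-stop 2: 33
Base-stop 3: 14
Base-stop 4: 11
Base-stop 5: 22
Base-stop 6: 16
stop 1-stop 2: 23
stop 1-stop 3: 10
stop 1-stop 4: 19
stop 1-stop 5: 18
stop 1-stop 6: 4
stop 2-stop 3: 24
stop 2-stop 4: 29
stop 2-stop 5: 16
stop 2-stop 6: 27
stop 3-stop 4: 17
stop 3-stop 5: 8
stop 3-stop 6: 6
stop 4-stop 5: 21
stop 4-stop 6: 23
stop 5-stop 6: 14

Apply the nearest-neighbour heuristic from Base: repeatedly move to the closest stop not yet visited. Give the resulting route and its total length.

Nearest-neighbour total = 105 miles; route Base → stop 4 → stop 3 → stop 6 → stop 1 → stop 5 → stop 2 → Base.

At Base the remaining stops are stop 4 11, stop 3 14, stop 6 16, stop 1 20, stop 5 22, stop 2 33; go to stop 4.
At stop 4 the remaining stops are stop 3 17, stop 1 19, stop 5 21, stop 6 23, stop 2 29; go to stop 3.
At stop 3 the remaining stops are stop 6 6, stop 5 8, stop 1 10, stop 2 24; go to stop 6.
At stop 6 the remaining stops are stop 1 4, stop 5 14, stop 2 27; go to stop 1.
At stop 1 the remaining stops are stop 5 18, stop 2 23; go to stop 5.
At stop 5 the remaining stops are stop 2 16; go to stop 2.
Return stop 2→Base: 33.
Total = 11 + 17 + 6 + 4 + 18 + 16 + 33 = 105.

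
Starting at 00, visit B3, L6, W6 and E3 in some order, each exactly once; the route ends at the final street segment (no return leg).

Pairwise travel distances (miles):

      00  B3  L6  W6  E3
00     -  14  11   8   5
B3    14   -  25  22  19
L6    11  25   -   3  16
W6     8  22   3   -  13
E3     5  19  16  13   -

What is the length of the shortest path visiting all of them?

There are 4! = 24 possible orderings.
00→B3→L6→W6→E3: 14+25+3+13 = 55
00→B3→L6→E3→W6: 14+25+16+13 = 68
00→B3→W6→L6→E3: 14+22+3+16 = 55
00→B3→W6→E3→L6: 14+22+13+16 = 65
00→B3→E3→L6→W6: 14+19+16+3 = 52
00→B3→E3→W6→L6: 14+19+13+3 = 49
00→L6→B3→W6→E3: 11+25+22+13 = 71
00→L6→B3→E3→W6: 11+25+19+13 = 68
00→L6→W6→B3→E3: 11+3+22+19 = 55
00→L6→W6→E3→B3: 11+3+13+19 = 46
00→L6→E3→B3→W6: 11+16+19+22 = 68
00→L6→E3→W6→B3: 11+16+13+22 = 62
00→W6→B3→L6→E3: 8+22+25+16 = 71
00→W6→B3→E3→L6: 8+22+19+16 = 65
… (10 more)
The minimum is 46.
One shortest path: 00 → L6 → W6 → E3 → B3.

46 miles — the minimum one-way total.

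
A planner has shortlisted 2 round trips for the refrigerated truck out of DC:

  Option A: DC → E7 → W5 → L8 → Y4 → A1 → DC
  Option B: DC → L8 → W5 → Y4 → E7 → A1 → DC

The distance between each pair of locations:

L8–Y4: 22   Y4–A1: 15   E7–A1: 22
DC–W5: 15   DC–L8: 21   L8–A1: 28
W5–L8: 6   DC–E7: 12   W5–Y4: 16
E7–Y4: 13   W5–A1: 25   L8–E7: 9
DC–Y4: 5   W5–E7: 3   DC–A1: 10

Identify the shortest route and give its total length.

Option A: 12 + 3 + 6 + 22 + 15 + 10 = 68
Option B: 21 + 6 + 16 + 13 + 22 + 10 = 88

Shortest is Option A, total 68.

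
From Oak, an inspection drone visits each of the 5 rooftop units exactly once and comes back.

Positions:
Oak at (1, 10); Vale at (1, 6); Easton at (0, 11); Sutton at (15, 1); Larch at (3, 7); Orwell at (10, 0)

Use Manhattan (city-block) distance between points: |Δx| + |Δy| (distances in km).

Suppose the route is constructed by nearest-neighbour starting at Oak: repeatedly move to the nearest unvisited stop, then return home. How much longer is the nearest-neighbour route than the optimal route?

From Oak: Easton=2, Vale=4, Larch=5, Orwell=19, Sutton=23 → choose Easton (2).
From Easton: Vale=6, Larch=7, Orwell=21, Sutton=25 → choose Vale (6).
From Vale: Larch=3, Orwell=15, Sutton=19 → choose Larch (3).
From Larch: Orwell=14, Sutton=18 → choose Orwell (14).
From Orwell: Sutton=6 → choose Sutton (6).
NN route Oak → Easton → Vale → Larch → Orwell → Sutton → Oak costs 54.
Optimal: Oak → Vale → Sutton → Orwell → Larch → Easton → Oak costs 52 (by enumerating all 60 distinct tours).
Excess = 54 − 52 = 2.

2 km longer than the optimal tour.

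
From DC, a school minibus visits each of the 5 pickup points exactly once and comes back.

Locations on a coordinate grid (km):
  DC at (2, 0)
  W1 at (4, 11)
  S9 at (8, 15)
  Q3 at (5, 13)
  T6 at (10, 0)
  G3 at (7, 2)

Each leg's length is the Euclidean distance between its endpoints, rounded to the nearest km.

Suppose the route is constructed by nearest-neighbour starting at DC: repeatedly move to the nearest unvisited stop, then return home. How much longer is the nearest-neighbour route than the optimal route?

DC: G3=5, T6=8, W1=11, Q3=13, S9=16 ⇒ G3
G3: T6=4, W1=9, Q3=11, S9=13 ⇒ T6
T6: W1=13, Q3=14, S9=15 ⇒ W1
W1: Q3=2, S9=6 ⇒ Q3
Q3: S9=4 ⇒ S9
NN route DC → G3 → T6 → W1 → Q3 → S9 → DC costs 44.
Optimal: DC → W1 → Q3 → S9 → T6 → G3 → DC costs 41 (by enumerating all 60 distinct tours).
Excess = 44 − 41 = 3.

Excess over optimum: 3 km.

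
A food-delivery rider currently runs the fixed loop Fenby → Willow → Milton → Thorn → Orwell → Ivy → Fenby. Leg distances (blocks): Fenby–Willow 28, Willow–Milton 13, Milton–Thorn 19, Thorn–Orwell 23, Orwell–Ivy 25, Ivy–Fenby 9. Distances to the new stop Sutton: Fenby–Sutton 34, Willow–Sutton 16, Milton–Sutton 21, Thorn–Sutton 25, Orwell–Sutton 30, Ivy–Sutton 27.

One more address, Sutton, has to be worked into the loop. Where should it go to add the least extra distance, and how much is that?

+22 blocks — insert Sutton between Fenby and Willow.

Insertion cost between consecutive stops i–j is d(i,Sutton) + d(Sutton,j) − d(i,j):
  between Fenby and Willow: 34 + 16 − 28 = 22
  between Willow and Milton: 16 + 21 − 13 = 24
  between Milton and Thorn: 21 + 25 − 19 = 27
  between Thorn and Orwell: 25 + 30 − 23 = 32
  between Orwell and Ivy: 30 + 27 − 25 = 32
  between Ivy and Fenby: 27 + 34 − 9 = 52
Cheapest insertion is between Fenby and Willow, adding 22.
New total = 117 + 22 = 139.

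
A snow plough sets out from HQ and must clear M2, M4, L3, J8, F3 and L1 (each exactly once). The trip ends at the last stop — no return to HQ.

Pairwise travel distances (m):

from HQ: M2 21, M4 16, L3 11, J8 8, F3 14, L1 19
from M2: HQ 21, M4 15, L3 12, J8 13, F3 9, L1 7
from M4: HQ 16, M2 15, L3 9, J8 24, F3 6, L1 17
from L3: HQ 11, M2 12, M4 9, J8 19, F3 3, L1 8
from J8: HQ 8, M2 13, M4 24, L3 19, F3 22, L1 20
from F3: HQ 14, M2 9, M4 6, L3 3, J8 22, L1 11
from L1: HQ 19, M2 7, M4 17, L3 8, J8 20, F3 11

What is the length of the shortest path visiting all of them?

There are 6! = 720 possible orderings.
HQ - M2 - M4 - L3 - J8 - F3 - L1: 21+15+9+19+22+11 = 97
HQ - M2 - M4 - L3 - J8 - L1 - F3: 21+15+9+19+20+11 = 95
HQ - M2 - M4 - L3 - F3 - J8 - L1: 21+15+9+3+22+20 = 90
HQ - M2 - M4 - L3 - F3 - L1 - J8: 21+15+9+3+11+20 = 79
HQ - M2 - M4 - L3 - L1 - J8 - F3: 21+15+9+8+20+22 = 95
HQ - M2 - M4 - L3 - L1 - F3 - J8: 21+15+9+8+11+22 = 86
HQ - M2 - M4 - J8 - L3 - F3 - L1: 21+15+24+19+3+11 = 93
HQ - M2 - M4 - J8 - L3 - L1 - F3: 21+15+24+19+8+11 = 98
… (712 more)
HQ - J8 - M2 - L1 - L3 - F3 - M4: 8+13+7+8+3+6 = 45  ← best
The minimum is 45.
One shortest path: HQ → J8 → M2 → L1 → L3 → F3 → M4.

Minimum one-way distance = 45 m.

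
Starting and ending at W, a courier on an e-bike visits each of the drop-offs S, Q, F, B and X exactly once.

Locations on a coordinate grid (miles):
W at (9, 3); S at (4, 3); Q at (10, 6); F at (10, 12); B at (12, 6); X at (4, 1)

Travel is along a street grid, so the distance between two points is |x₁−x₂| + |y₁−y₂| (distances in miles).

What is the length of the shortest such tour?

There are 60 distinct closed tours to check (reversals are equivalent).
W→S→Q→F→B→X→W: 5+9+6+8+13+7 = 48
W→S→Q→F→X→B→W: 5+9+6+17+13+6 = 56
W→S→Q→B→F→X→W: 5+9+2+8+17+7 = 48
W→S→Q→B→X→F→W: 5+9+2+13+17+10 = 56
W→S→Q→X→F→B→W: 5+9+11+17+8+6 = 56
W→S→Q→X→B→F→W: 5+9+11+13+8+10 = 56
W→S→F→Q→B→X→W: 5+15+6+2+13+7 = 48
W→S→F→Q→X→B→W: 5+15+6+11+13+6 = 56
W→S→F→B→Q→X→W: 5+15+8+2+11+7 = 48
W→S→F→B→X→Q→W: 5+15+8+13+11+4 = 56
W→S→F→X→Q→B→W: 5+15+17+11+2+6 = 56
W→S→F→X→B→Q→W: 5+15+17+13+2+4 = 56
W→S→B→Q→F→X→W: 5+11+2+6+17+7 = 48
W→S→B→Q→X→F→W: 5+11+2+11+17+10 = 56
… (46 more)
W→S→X→Q→F→B→W: 5+2+11+6+8+6 = 38  ← best
The minimum is 38.
One optimal route: W → S → X → Q → F → B → W (or its reverse).

Minimum total distance: 38 miles.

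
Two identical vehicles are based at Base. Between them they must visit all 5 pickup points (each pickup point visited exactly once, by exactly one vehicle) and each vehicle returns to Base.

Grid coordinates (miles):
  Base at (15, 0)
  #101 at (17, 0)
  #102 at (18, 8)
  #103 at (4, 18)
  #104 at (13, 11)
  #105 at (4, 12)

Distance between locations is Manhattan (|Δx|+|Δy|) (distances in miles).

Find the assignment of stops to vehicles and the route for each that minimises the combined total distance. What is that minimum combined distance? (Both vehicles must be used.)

Try each way of splitting the stops between the two vehicles (each non-empty) and, for each split, find the best tour for each vehicle:
  {#101} + {#102, #103, #104, #105}: 4 + 64 = 68
  {#102} + {#101, #103, #104, #105}: 22 + 62 = 84
  {#101, #102} + {#103, #104, #105}: 22 + 58 = 80
  {#103} + {#101, #102, #104, #105}: 58 + 52 = 110
  {#101, #103} + {#102, #104, #105}: 62 + 52 = 114
  {#102, #103} + {#101, #104, #105}: 64 + 50 = 114
  … (15 splits in total)
Best: vehicle 1 Base → #101 → Base = 4; vehicle 2 Base → #102 → #103 → #105 → #104 → Base = 64; combined 68.

Minimum combined distance: 68 miles.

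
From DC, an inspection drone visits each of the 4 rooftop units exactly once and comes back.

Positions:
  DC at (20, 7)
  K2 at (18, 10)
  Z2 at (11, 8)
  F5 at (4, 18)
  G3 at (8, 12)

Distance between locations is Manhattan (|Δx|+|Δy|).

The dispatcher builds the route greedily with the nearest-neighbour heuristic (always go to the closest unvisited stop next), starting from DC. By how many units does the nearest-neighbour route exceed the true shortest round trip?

Excess over optimum: 4.

From DC: K2=5, Z2=10, G3=17, F5=27 → choose K2 (5).
From K2: Z2=9, G3=12, F5=22 → choose Z2 (9).
From Z2: G3=7, F5=17 → choose G3 (7).
From G3: F5=10 → choose F5 (10).
NN route DC → K2 → Z2 → G3 → F5 → DC costs 58.
Optimal: DC → K2 → F5 → G3 → Z2 → DC costs 54 (by enumerating all 12 distinct tours).
Excess = 58 − 54 = 4.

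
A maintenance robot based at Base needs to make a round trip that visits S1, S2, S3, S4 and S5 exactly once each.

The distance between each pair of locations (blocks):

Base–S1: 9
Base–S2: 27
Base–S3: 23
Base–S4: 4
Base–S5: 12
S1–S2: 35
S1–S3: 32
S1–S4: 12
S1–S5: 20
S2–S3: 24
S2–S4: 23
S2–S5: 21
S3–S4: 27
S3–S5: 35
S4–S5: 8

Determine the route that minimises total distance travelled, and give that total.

There are 60 distinct closed tours to check (reversals are equivalent).
Base→S1→S2→S3→S4→S5→Base: 9+35+24+27+8+12 = 115
Base→S1→S2→S3→S5→S4→Base: 9+35+24+35+8+4 = 115
Base→S1→S2→S4→S3→S5→Base: 9+35+23+27+35+12 = 141
Base→S1→S2→S4→S5→S3→Base: 9+35+23+8+35+23 = 133
Base→S1→S2→S5→S3→S4→Base: 9+35+21+35+27+4 = 131
Base→S1→S2→S5→S4→S3→Base: 9+35+21+8+27+23 = 123
Base→S1→S3→S2→S4→S5→Base: 9+32+24+23+8+12 = 108
Base→S1→S3→S2→S5→S4→Base: 9+32+24+21+8+4 = 98
Base→S1→S3→S4→S2→S5→Base: 9+32+27+23+21+12 = 124
Base→S1→S3→S4→S5→S2→Base: 9+32+27+8+21+27 = 124
Base→S1→S3→S5→S2→S4→Base: 9+32+35+21+23+4 = 124
Base→S1→S3→S5→S4→S2→Base: 9+32+35+8+23+27 = 134
Base→S1→S4→S2→S3→S5→Base: 9+12+23+24+35+12 = 115
Base→S1→S4→S2→S5→S3→Base: 9+12+23+21+35+23 = 123
… (46 more)
Base→S1→S4→S5→S2→S3→Base: 9+12+8+21+24+23 = 97  ← best
The minimum is 97.
One optimal route: Base → S1 → S4 → S5 → S2 → S3 → Base (or its reverse).

Minimum total distance: 97 blocks.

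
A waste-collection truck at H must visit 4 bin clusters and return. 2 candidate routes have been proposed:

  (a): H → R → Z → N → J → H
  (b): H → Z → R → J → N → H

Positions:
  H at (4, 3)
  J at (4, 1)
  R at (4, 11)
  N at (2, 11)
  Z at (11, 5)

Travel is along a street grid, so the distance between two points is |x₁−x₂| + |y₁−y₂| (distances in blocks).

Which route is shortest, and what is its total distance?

(a): 8 + 13 + 15 + 12 + 2 = 50
(b): 9 + 13 + 10 + 12 + 10 = 54

50 blocks — (a) is the shortest.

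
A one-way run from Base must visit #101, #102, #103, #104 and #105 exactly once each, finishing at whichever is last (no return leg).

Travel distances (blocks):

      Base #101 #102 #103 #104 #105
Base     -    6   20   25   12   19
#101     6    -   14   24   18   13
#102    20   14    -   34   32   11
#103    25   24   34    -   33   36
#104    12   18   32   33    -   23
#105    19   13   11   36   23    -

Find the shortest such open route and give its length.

Minimum one-way distance = 84 blocks.

There are 5! = 120 possible orderings.
Base - #101 - #102 - #103 - #104 - #105: 6+14+34+33+23 = 110
Base - #101 - #102 - #103 - #105 - #104: 6+14+34+36+23 = 113
Base - #101 - #102 - #104 - #103 - #105: 6+14+32+33+36 = 121
Base - #101 - #102 - #104 - #105 - #103: 6+14+32+23+36 = 111
Base - #101 - #102 - #105 - #103 - #104: 6+14+11+36+33 = 100
Base - #101 - #102 - #105 - #104 - #103: 6+14+11+23+33 = 87
Base - #101 - #103 - #102 - #104 - #105: 6+24+34+32+23 = 119
Base - #101 - #103 - #102 - #105 - #104: 6+24+34+11+23 = 98
Base - #101 - #103 - #104 - #102 - #105: 6+24+33+32+11 = 106
Base - #101 - #103 - #104 - #105 - #102: 6+24+33+23+11 = 97
Base - #101 - #103 - #105 - #102 - #104: 6+24+36+11+32 = 109
Base - #101 - #103 - #105 - #104 - #102: 6+24+36+23+32 = 121
Base - #101 - #104 - #102 - #103 - #105: 6+18+32+34+36 = 126
Base - #101 - #104 - #102 - #105 - #103: 6+18+32+11+36 = 103
… (106 more)
Base - #104 - #105 - #102 - #101 - #103: 12+23+11+14+24 = 84  ← best
The minimum is 84.
One shortest path: Base → #104 → #105 → #102 → #101 → #103.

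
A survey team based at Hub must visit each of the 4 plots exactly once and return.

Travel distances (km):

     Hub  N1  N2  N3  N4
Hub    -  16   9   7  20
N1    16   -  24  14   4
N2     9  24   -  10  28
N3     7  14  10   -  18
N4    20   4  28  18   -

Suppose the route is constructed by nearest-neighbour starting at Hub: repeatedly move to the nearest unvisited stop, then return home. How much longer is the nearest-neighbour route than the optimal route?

8 km longer than the optimal tour.

Hub: N3=7, N2=9, N1=16, N4=20 ⇒ N3
N3: N2=10, N1=14, N4=18 ⇒ N2
N2: N1=24, N4=28 ⇒ N1
N1: N4=4 ⇒ N4
NN route Hub → N3 → N2 → N1 → N4 → Hub costs 65.
Optimal: Hub → N1 → N4 → N3 → N2 → Hub costs 57 (by enumerating all 12 distinct tours).
Excess = 65 − 57 = 8.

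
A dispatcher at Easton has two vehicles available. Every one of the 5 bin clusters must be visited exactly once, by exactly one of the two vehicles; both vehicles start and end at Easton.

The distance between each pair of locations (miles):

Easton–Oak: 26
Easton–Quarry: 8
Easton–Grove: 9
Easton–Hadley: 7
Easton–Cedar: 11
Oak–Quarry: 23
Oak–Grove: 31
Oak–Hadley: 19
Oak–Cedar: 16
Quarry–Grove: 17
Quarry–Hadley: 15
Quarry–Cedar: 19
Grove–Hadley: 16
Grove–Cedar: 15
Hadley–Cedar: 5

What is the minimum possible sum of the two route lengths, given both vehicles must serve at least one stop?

There are 2^4 − 1 = 15 ways to divide the 5 stops into two non-empty groups. For each, the best each vehicle can do is its own shortest tour through its group:
  {Oak} + {Quarry, Grove, Hadley, Cedar}: 52 + 52 = 104
  {Quarry} + {Oak, Grove, Hadley, Cedar}: 16 + 66 = 82
  {Oak, Quarry} + {Grove, Hadley, Cedar}: 57 + 36 = 93
  {Grove} + {Oak, Quarry, Hadley, Cedar}: 18 + 59 = 77
  {Oak, Grove} + {Quarry, Hadley, Cedar}: 66 + 39 = 105
  {Quarry, Grove} + {Oak, Hadley, Cedar}: 34 + 53 = 87
  … (15 splits in total)
Best: vehicle 1 Easton → Grove → Easton = 18; vehicle 2 Easton → Quarry → Oak → Cedar → Hadley → Easton = 59; combined 77.

Minimum combined distance: 77 miles.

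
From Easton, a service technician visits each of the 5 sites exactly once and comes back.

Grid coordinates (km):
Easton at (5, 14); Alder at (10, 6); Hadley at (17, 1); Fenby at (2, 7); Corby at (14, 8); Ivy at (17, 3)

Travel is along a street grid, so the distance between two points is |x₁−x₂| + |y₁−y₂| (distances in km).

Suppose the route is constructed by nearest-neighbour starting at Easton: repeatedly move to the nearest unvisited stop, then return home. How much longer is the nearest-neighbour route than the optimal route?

The nearest-neighbour route is 4 km longer than optimal.

From Easton: Fenby=10, Alder=13, Corby=15, Ivy=23, Hadley=25 → choose Fenby (10).
From Fenby: Alder=9, Corby=13, Ivy=19, Hadley=21 → choose Alder (9).
From Alder: Corby=6, Ivy=10, Hadley=12 → choose Corby (6).
From Corby: Ivy=8, Hadley=10 → choose Ivy (8).
From Ivy: Hadley=2 → choose Hadley (2).
NN route Easton → Fenby → Alder → Corby → Ivy → Hadley → Easton costs 60.
Optimal: Easton → Fenby → Alder → Hadley → Ivy → Corby → Easton costs 56 (by enumerating all 60 distinct tours).
Excess = 60 − 56 = 4.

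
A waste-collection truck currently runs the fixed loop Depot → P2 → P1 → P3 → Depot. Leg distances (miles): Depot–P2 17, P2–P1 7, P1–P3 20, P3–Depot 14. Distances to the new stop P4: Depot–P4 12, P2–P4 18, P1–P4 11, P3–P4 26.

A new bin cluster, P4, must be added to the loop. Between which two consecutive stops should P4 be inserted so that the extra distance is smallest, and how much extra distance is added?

Insertion cost between consecutive stops i–j is d(i,P4) + d(P4,j) − d(i,j):
  between Depot and P2: 12 + 18 − 17 = 13
  between P2 and P1: 18 + 11 − 7 = 22
  between P1 and P3: 11 + 26 − 20 = 17
  between P3 and Depot: 26 + 12 − 14 = 24
Cheapest insertion is between Depot and P2, adding 13.
New total = 58 + 13 = 71.

Adding 13 miles by placing P4 on the Depot–P2 leg.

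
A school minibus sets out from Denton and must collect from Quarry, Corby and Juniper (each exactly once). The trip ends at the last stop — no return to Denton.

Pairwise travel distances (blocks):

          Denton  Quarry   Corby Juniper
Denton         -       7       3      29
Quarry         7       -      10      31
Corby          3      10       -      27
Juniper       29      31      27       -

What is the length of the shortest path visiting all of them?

There are 3! = 6 possible orderings.
Denton→Quarry→Corby→Juniper: 7+10+27 = 44
Denton→Quarry→Juniper→Corby: 7+31+27 = 65
Denton→Corby→Quarry→Juniper: 3+10+31 = 44
Denton→Corby→Juniper→Quarry: 3+27+31 = 61
Denton→Juniper→Quarry→Corby: 29+31+10 = 70
Denton→Juniper→Corby→Quarry: 29+27+10 = 66
The minimum is 44.
One shortest path: Denton → Quarry → Corby → Juniper.

Minimum one-way distance = 44 blocks.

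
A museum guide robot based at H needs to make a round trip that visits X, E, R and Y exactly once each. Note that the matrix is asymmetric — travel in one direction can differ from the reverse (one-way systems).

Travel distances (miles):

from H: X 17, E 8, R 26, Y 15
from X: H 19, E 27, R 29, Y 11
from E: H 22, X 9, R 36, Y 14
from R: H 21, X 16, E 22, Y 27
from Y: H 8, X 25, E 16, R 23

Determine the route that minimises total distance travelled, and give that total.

72 miles — the shortest possible round trip.

H→X→E→R→Y→H: 17+27+36+27+8 = 115
H→X→E→Y→R→H: 17+27+14+23+21 = 102
H→X→R→E→Y→H: 17+29+22+14+8 = 90
H→X→R→Y→E→H: 17+29+27+16+22 = 111
H→X→Y→E→R→H: 17+11+16+36+21 = 101
H→X→Y→R→E→H: 17+11+23+22+22 = 95
H→E→X→R→Y→H: 8+9+29+27+8 = 81
H→E→X→Y→R→H: 8+9+11+23+21 = 72
H→E→R→X→Y→H: 8+36+16+11+8 = 79
H→E→R→Y→X→H: 8+36+27+25+19 = 115
H→E→Y→X→R→H: 8+14+25+29+21 = 97
H→E→Y→R→X→H: 8+14+23+16+19 = 80
H→R→X→E→Y→H: 26+16+27+14+8 = 91
H→R→X→Y→E→H: 26+16+11+16+22 = 91
… (10 more)
The minimum is 72.
One optimal route: H → E → X → Y → R → H.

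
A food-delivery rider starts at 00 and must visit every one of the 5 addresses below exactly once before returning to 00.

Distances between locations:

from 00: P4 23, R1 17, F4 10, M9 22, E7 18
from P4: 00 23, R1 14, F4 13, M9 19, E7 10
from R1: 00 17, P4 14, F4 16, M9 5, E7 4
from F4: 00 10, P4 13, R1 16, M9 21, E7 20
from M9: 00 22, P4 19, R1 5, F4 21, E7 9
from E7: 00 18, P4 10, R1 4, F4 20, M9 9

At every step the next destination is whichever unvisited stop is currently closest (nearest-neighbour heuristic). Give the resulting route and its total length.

64 along 00 → F4 → P4 → E7 → R1 → M9 → 00.

From 00: distances to unvisited — F4=10, R1=17, E7=18, M9=22, P4=23. Nearest is F4 (10).
From F4: distances to unvisited — P4=13, R1=16, E7=20, M9=21. Nearest is P4 (13).
From P4: distances to unvisited — E7=10, R1=14, M9=19. Nearest is E7 (10).
From E7: distances to unvisited — R1=4, M9=9. Nearest is R1 (4).
From R1: distances to unvisited — M9=5. Nearest is M9 (5).
Return M9→00: 22.
Total = 10 + 13 + 10 + 4 + 5 + 22 = 64.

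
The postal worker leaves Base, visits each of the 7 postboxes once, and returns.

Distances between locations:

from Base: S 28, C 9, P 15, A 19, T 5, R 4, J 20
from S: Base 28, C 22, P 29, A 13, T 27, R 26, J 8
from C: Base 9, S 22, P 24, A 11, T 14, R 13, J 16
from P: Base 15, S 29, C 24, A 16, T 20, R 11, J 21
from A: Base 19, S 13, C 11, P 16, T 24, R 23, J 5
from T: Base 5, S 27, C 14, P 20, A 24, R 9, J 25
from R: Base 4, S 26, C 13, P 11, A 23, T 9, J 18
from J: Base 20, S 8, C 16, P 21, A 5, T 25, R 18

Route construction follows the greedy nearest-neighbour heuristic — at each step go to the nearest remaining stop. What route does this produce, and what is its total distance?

Base → [R:4 / T:5 / C:9 / P:15 / A:19 / J:20 / S:28] → R (4)
R → [T:9 / P:11 / C:13 / J:18 / A:23 / S:26] → T (9)
T → [C:14 / P:20 / A:24 / J:25 / S:27] → C (14)
C → [A:11 / J:16 / S:22 / P:24] → A (11)
A → [J:5 / S:13 / P:16] → J (5)
J → [S:8 / P:21] → S (8)
S → [P:29] → P (29)
Return P→Base: 15.
Total = 4 + 9 + 14 + 11 + 5 + 8 + 29 + 15 = 95.

95 along Base → R → T → C → A → J → S → P → Base.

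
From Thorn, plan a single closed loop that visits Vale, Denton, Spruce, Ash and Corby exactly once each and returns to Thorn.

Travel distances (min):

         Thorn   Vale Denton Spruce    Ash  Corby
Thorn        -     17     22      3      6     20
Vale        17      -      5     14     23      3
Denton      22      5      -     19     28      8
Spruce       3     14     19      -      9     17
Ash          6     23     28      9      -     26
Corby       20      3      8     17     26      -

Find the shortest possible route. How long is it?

Minimum total distance: 62 min.

With 5 stops there are 5!/2 = 60 distinct round trips (a route and its reverse cost the same).
Thorn-Vale-Denton-Spruce-Ash-Corby-Thorn: 17+5+19+9+26+20 = 96
Thorn-Vale-Denton-Spruce-Corby-Ash-Thorn: 17+5+19+17+26+6 = 90
Thorn-Vale-Denton-Ash-Spruce-Corby-Thorn: 17+5+28+9+17+20 = 96
Thorn-Vale-Denton-Ash-Corby-Spruce-Thorn: 17+5+28+26+17+3 = 96
Thorn-Vale-Denton-Corby-Spruce-Ash-Thorn: 17+5+8+17+9+6 = 62
Thorn-Vale-Denton-Corby-Ash-Spruce-Thorn: 17+5+8+26+9+3 = 68
Thorn-Vale-Spruce-Denton-Ash-Corby-Thorn: 17+14+19+28+26+20 = 124
Thorn-Vale-Spruce-Denton-Corby-Ash-Thorn: 17+14+19+8+26+6 = 90
Thorn-Vale-Spruce-Ash-Denton-Corby-Thorn: 17+14+9+28+8+20 = 96
Thorn-Vale-Spruce-Ash-Corby-Denton-Thorn: 17+14+9+26+8+22 = 96
Thorn-Vale-Spruce-Corby-Denton-Ash-Thorn: 17+14+17+8+28+6 = 90
Thorn-Vale-Spruce-Corby-Ash-Denton-Thorn: 17+14+17+26+28+22 = 124
Thorn-Vale-Ash-Denton-Spruce-Corby-Thorn: 17+23+28+19+17+20 = 124
Thorn-Vale-Ash-Denton-Corby-Spruce-Thorn: 17+23+28+8+17+3 = 96
… (46 more)
The minimum is 62.
One optimal route: Thorn → Vale → Denton → Corby → Spruce → Ash → Thorn (or its reverse).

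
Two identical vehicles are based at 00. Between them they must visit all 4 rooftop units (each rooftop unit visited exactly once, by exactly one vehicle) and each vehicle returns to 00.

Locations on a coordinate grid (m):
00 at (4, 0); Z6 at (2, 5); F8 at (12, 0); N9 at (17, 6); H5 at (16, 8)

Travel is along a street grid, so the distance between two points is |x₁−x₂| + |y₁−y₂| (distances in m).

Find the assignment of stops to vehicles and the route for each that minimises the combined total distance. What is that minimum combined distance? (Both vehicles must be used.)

Try each way of splitting the stops between the two vehicles (each non-empty) and, for each split, find the best tour for each vehicle:
  {Z6} + {F8, N9, H5}: 14 + 42 = 56
  {F8} + {Z6, N9, H5}: 16 + 46 = 62
  {Z6, F8} + {N9, H5}: 30 + 42 = 72
  {N9} + {Z6, F8, H5}: 38 + 44 = 82
  {Z6, N9} + {F8, H5}: 42 + 40 = 82
  {F8, N9} + {Z6, H5}: 38 + 44 = 82
  … (7 splits in total)
Best: vehicle 1 00 → Z6 → 00 = 14; vehicle 2 00 → F8 → N9 → H5 → 00 = 42; combined 56.

56 m — the smallest possible combined total.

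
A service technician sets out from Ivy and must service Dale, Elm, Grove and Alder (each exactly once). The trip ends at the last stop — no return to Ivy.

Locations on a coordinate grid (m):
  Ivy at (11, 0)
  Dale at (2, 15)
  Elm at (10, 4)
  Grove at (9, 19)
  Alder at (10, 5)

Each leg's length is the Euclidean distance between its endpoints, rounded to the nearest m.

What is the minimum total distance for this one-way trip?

Shortest open route: 26 m.

There are 4! = 24 possible orderings.
Ivy→Dale→Elm→Grove→Alder: 17+14+15+14 = 60
Ivy→Dale→Elm→Alder→Grove: 17+14+1+14 = 46
Ivy→Dale→Grove→Elm→Alder: 17+8+15+1 = 41
Ivy→Dale→Grove→Alder→Elm: 17+8+14+1 = 40
Ivy→Dale→Alder→Elm→Grove: 17+13+1+15 = 46
Ivy→Dale→Alder→Grove→Elm: 17+13+14+15 = 59
Ivy→Elm→Dale→Grove→Alder: 4+14+8+14 = 40
Ivy→Elm→Dale→Alder→Grove: 4+14+13+14 = 45
Ivy→Elm→Grove→Dale→Alder: 4+15+8+13 = 40
Ivy→Elm→Grove→Alder→Dale: 4+15+14+13 = 46
Ivy→Elm→Alder→Dale→Grove: 4+1+13+8 = 26
Ivy→Elm→Alder→Grove→Dale: 4+1+14+8 = 27
Ivy→Grove→Dale→Elm→Alder: 19+8+14+1 = 42
Ivy→Grove→Dale→Alder→Elm: 19+8+13+1 = 41
… (10 more)
The minimum is 26.
One shortest path: Ivy → Elm → Alder → Dale → Grove.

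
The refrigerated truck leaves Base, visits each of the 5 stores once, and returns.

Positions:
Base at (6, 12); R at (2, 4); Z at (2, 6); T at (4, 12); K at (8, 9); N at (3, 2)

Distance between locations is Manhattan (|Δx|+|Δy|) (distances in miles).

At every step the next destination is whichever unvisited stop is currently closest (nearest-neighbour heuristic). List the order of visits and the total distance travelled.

36 miles along Base → T → K → Z → R → N → Base.

Base → [T:2 / K:5 / Z:10 / R:12 / N:13] → T (2)
T → [K:7 / Z:8 / R:10 / N:11] → K (7)
K → [Z:9 / R:11 / N:12] → Z (9)
Z → [R:2 / N:5] → R (2)
R → [N:3] → N (3)
Return N→Base: 13.
Total = 2 + 7 + 9 + 2 + 3 + 13 = 36.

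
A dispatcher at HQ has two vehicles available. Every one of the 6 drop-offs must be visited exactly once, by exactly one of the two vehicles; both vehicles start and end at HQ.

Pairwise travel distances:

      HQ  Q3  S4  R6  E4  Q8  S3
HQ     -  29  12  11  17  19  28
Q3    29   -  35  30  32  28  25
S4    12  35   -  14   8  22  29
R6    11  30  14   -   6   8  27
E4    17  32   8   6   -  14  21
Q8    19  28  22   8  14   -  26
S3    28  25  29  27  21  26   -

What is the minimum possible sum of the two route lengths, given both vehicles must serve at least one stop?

Minimum combined distance: 132.

Check every non-empty split of the stops between the two vehicles; for each half take its own optimal tour:
  {Q3} + {S4, R6, E4, Q8, S3}: 58 + 86 = 144
  {S4} + {Q3, R6, E4, Q8, S3}: 24 + 108 = 132
  {Q3, S4} + {R6, E4, Q8, S3}: 76 + 82 = 158
  {R6} + {Q3, S4, E4, Q8, S3}: 22 + 113 = 135
  {Q3, R6} + {S4, E4, Q8, S3}: 70 + 86 = 156
  {S4, R6} + {Q3, E4, Q8, S3}: 37 + 108 = 145
  … (31 splits in total)
Best: vehicle 1 HQ → S4 → HQ = 24; vehicle 2 HQ → Q3 → S3 → E4 → R6 → Q8 → HQ = 108; combined 132.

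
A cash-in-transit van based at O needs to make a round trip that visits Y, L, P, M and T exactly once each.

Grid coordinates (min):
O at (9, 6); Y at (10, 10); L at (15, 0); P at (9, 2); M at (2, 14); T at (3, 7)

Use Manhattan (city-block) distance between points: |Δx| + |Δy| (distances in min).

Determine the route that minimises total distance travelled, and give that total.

54 min — the shortest possible round trip.

With 5 stops there are 5!/2 = 60 distinct round trips (a route and its reverse cost the same).
O-Y-L-P-M-T-O: 5+15+8+19+8+7 = 62
O-Y-L-P-T-M-O: 5+15+8+11+8+15 = 62
O-Y-L-M-P-T-O: 5+15+27+19+11+7 = 84
O-Y-L-M-T-P-O: 5+15+27+8+11+4 = 70
O-Y-L-T-P-M-O: 5+15+19+11+19+15 = 84
O-Y-L-T-M-P-O: 5+15+19+8+19+4 = 70
O-Y-P-L-M-T-O: 5+9+8+27+8+7 = 64
O-Y-P-L-T-M-O: 5+9+8+19+8+15 = 64
O-Y-P-M-L-T-O: 5+9+19+27+19+7 = 86
O-Y-P-M-T-L-O: 5+9+19+8+19+12 = 72
O-Y-P-T-L-M-O: 5+9+11+19+27+15 = 86
O-Y-P-T-M-L-O: 5+9+11+8+27+12 = 72
O-Y-M-L-P-T-O: 5+12+27+8+11+7 = 70
O-Y-M-L-T-P-O: 5+12+27+19+11+4 = 78
… (46 more)
O-P-L-Y-M-T-O: 4+8+15+12+8+7 = 54  ← best
The minimum is 54.
One optimal route: O → P → L → Y → M → T → O (or its reverse).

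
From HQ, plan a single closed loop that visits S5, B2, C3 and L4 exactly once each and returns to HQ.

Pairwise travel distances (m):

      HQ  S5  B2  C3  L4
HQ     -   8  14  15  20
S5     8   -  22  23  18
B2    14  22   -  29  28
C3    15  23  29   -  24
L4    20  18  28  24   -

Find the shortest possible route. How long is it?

93 m — the shortest possible round trip.

With 4 stops there are 4!/2 = 12 distinct round trips (a route and its reverse cost the same).
HQ - S5 - B2 - C3 - L4 - HQ: 8+22+29+24+20 = 103
HQ - S5 - B2 - L4 - C3 - HQ: 8+22+28+24+15 = 97
HQ - S5 - C3 - B2 - L4 - HQ: 8+23+29+28+20 = 108
HQ - S5 - C3 - L4 - B2 - HQ: 8+23+24+28+14 = 97
HQ - S5 - L4 - B2 - C3 - HQ: 8+18+28+29+15 = 98
HQ - S5 - L4 - C3 - B2 - HQ: 8+18+24+29+14 = 93
HQ - B2 - S5 - C3 - L4 - HQ: 14+22+23+24+20 = 103
HQ - B2 - S5 - L4 - C3 - HQ: 14+22+18+24+15 = 93
HQ - B2 - C3 - S5 - L4 - HQ: 14+29+23+18+20 = 104
HQ - B2 - L4 - S5 - C3 - HQ: 14+28+18+23+15 = 98
HQ - C3 - S5 - B2 - L4 - HQ: 15+23+22+28+20 = 108
HQ - C3 - B2 - S5 - L4 - HQ: 15+29+22+18+20 = 104
The minimum is 93.
One optimal route: HQ → S5 → L4 → C3 → B2 → HQ (or its reverse).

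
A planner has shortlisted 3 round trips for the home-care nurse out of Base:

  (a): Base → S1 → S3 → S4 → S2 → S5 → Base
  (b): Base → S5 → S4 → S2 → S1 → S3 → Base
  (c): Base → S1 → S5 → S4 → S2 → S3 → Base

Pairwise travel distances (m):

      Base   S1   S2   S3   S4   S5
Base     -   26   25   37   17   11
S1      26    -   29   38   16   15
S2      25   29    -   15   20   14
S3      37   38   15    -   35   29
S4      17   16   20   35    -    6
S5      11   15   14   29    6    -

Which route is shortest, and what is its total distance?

Shortest is (c), total 119 m.

(a): 26 + 38 + 35 + 20 + 14 + 11 = 144
(b): 11 + 6 + 20 + 29 + 38 + 37 = 141
(c): 26 + 15 + 6 + 20 + 15 + 37 = 119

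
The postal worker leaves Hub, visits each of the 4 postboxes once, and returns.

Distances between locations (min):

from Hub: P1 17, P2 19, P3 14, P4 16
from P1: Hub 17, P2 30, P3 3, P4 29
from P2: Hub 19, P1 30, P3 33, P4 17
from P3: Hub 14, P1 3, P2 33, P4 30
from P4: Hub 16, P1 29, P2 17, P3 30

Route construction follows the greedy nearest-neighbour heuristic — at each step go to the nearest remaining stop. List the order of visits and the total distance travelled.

Hub → [P3:14 / P4:16 / P1:17 / P2:19] → P3 (14)
P3 → [P1:3 / P4:30 / P2:33] → P1 (3)
P1 → [P4:29 / P2:30] → P4 (29)
P4 → [P2:17] → P2 (17)
Return P2→Hub: 19.
Total = 14 + 3 + 29 + 17 + 19 = 82.

Total distance 82 min via the nearest-neighbour route Hub → P3 → P1 → P4 → P2 → Hub.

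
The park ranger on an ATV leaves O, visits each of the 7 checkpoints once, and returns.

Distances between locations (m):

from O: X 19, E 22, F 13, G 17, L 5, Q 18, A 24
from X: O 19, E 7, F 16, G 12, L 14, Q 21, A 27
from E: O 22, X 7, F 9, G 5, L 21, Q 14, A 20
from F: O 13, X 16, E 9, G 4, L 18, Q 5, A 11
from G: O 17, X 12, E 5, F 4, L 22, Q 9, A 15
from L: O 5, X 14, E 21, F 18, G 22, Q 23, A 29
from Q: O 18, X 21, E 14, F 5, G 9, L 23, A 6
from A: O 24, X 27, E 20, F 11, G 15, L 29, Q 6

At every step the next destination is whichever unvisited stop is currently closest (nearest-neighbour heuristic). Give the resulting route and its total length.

O → [L:5 / F:13 / G:17 / Q:18 / X:19 / E:22 / A:24] → L (5)
L → [X:14 / F:18 / E:21 / G:22 / Q:23 / A:29] → X (14)
X → [E:7 / G:12 / F:16 / Q:21 / A:27] → E (7)
E → [G:5 / F:9 / Q:14 / A:20] → G (5)
G → [F:4 / Q:9 / A:15] → F (4)
F → [Q:5 / A:11] → Q (5)
Q → [A:6] → A (6)
Return A→O: 24.
Total = 5 + 14 + 7 + 5 + 4 + 5 + 6 + 24 = 70.

Total distance 70 m via the nearest-neighbour route O → L → X → E → G → F → Q → A → O.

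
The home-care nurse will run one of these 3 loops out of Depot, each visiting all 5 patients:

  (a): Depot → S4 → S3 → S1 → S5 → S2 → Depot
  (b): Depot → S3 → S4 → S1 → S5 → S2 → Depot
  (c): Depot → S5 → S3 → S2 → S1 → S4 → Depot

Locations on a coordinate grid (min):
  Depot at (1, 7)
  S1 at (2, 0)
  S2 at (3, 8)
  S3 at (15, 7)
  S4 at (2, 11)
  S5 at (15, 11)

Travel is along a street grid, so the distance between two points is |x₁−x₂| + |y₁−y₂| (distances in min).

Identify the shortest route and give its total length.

(a): 5 + 17 + 20 + 24 + 15 + 3 = 84
(b): 14 + 17 + 11 + 24 + 15 + 3 = 84
(c): 18 + 4 + 13 + 9 + 11 + 5 = 60

60 min — (c) is the shortest.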